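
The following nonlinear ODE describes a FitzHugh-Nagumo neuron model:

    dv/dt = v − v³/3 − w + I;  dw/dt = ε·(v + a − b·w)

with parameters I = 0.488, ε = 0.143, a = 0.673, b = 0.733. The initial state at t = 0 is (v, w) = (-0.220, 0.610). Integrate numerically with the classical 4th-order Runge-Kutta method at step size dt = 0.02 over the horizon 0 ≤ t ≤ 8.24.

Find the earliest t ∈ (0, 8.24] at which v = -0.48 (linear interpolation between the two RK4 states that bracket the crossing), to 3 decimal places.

t=0.000: state=(-0.220, 0.610)
step 1 (dt=0.02): k1=(-0.338, 0.001), k2=(-0.342, 0.000), k3=(-0.342, 0.000), k4=(-0.345, -0.000); state += dt/6·(k1+2k2+2k3+k4)
t=0.020: state=(-0.227, 0.610)
t=0.040: state=(-0.234, 0.610)
t=0.060: state=(-0.241, 0.610)
continuing one RK4 step at a time; state shown every 25 steps (Δt=0.5):
t=0.500: state=(-0.433, 0.603)
t=0.580: state=(-0.476, 0.601)
next step: t=0.600: state=(-0.488, 0.600) — v has crossed -0.48
linear interpolation between t=0.580 (-0.47650) and t=0.600 (-0.48764) → t≈0.586

t = 0.586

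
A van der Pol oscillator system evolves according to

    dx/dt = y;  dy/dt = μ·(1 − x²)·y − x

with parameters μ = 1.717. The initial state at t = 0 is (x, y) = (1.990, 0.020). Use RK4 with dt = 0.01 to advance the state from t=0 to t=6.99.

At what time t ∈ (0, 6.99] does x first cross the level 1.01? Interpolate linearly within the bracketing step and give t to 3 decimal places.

t=0.000: state=(1.990, 0.020)
step 1 (dt=0.01): k1=(0.020, -2.092), k2=(0.010, -2.039), k3=(0.010, -2.040), k4=(-0.000, -1.988); state += dt/6·(k1+2k2+2k3+k4)
t=0.010: state=(1.990, -0.000)
t=0.020: state=(1.990, -0.020)
t=0.030: state=(1.990, -0.038)
continuing one RK4 step at a time; state shown every 25 steps (Δt=0.25):
t=0.250: state=(1.950, -0.278)
t=0.500: state=(1.867, -0.376)
t=0.750: state=(1.766, -0.431)
t=1.000: state=(1.652, -0.482)
t=1.250: state=(1.523, -0.545)
t=1.500: state=(1.377, -0.630)
t=1.750: state=(1.205, -0.756)
t=1.980: state=(1.012, -0.935)
next step: t=1.990: state=(1.003, -0.945) — x has crossed 1.01
linear interpolation between t=1.980 (1.01206) and t=1.990 (1.00266) → t≈1.982

t = 1.982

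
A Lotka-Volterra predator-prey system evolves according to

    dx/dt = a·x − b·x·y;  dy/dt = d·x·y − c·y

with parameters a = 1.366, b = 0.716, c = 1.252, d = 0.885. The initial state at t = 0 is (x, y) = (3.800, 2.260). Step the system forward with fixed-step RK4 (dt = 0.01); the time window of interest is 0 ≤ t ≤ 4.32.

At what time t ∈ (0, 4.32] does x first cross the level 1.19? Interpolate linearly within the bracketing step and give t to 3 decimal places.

t=0.000: state=(3.800, 2.260)
step 1 (dt=0.01): k1=(-0.958, 4.771), k2=(-1.022, 4.812), k3=(-1.022, 4.811), k4=(-1.086, 4.852); state += dt/6·(k1+2k2+2k3+k4)
t=0.010: state=(3.790, 2.308)
t=0.020: state=(3.778, 2.357)
t=0.030: state=(3.765, 2.407)
continuing one RK4 step at a time; state shown every 20 steps (Δt=0.2):
t=0.200: state=(3.353, 3.338)
t=0.400: state=(2.526, 4.386)
t=0.600: state=(1.689, 4.945)
t=0.750: state=(1.214, 4.961)
next step: t=0.760: state=(1.188, 4.952) — x has crossed 1.19
linear interpolation between t=0.750 (1.21434) and t=0.760 (1.18812) → t≈0.759

t = 0.759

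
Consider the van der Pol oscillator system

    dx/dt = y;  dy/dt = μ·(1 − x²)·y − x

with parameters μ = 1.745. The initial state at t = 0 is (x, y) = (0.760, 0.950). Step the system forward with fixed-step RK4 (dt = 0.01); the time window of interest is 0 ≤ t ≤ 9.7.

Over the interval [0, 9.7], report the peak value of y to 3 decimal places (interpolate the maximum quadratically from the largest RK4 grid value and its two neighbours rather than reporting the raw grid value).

max y = 3.510

t=0.000: state=(0.760, 0.950)
step 1 (dt=0.01): k1=(0.950, -0.060), k2=(0.950, -0.077), k3=(0.950, -0.077), k4=(0.949, -0.094); state += dt/6·(k1+2k2+2k3+k4)
t=0.010: state=(0.769, 0.949)
t=0.020: state=(0.779, 0.948)
t=0.030: state=(0.788, 0.947)
continuing one RK4 step at a time; state shown every 50 steps (Δt=0.5):
t=0.500: state=(1.156, 0.510)
t=1.000: state=(1.234, -0.160)
t=1.500: state=(1.032, -0.636)
t=2.000: state=(0.565, -1.330)
t=2.500: state=(-0.484, -3.046)
t=3.000: state=(-1.838, -1.242)
t=3.500: state=(-1.952, 0.253)
t=4.000: state=(-1.775, 0.420)
t=4.500: state=(-1.538, 0.530)
t=5.000: state=(-1.230, 0.729)
t=5.500: state=(-0.762, 1.229)
t=6.000: state=(0.174, 2.782)
t=6.500: state=(1.722, 2.027)
t=7.000: state=(2.006, -0.178)
t=7.500: state=(1.847, -0.393)
t=8.000: state=(1.627, -0.489)
t=8.500: state=(1.349, -0.642)
t=9.000: state=(0.954, -0.992)
t=9.500: state=(0.244, -2.055)
t=9.700: state=(-0.248, -2.899)
largest grid value and its neighbours: y(6.220)=3.50745, y(6.230)=3.51013, y(6.240)=3.50852
parabola through these three points peaks at t≈6.231 with y≈3.51016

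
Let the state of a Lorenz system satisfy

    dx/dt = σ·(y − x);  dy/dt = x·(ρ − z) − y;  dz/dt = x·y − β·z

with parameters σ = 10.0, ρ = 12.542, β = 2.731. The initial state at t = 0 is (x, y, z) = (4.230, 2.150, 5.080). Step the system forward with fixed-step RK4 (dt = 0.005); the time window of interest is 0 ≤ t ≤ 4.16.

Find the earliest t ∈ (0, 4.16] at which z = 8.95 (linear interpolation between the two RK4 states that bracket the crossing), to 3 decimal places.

t=0.000: state=(4.230, 2.150, 5.080)
step 1 (dt=0.005): k1=(-20.800, 29.414, -4.779), k2=(-19.545, 29.003, -4.551), k3=(-19.586, 29.025, -4.550), k4=(-18.369, 28.632, -4.328); state += dt/6·(k1+2k2+2k3+k4)
t=0.005: state=(4.132, 2.295, 5.057)
t=0.010: state=(4.046, 2.436, 5.037)
t=0.015: state=(3.971, 2.575, 5.018)
continuing one RK4 step at a time; state shown every 40 steps (Δt=0.2):
t=0.200: state=(5.320, 7.252, 6.243)
t=0.285: state=(7.102, 9.203, 8.912)
next step: t=0.290: state=(7.206, 9.283, 9.120) — z has crossed 8.95
linear interpolation between t=0.285 (8.91204) and t=0.290 (9.11957) → t≈0.286

t = 0.286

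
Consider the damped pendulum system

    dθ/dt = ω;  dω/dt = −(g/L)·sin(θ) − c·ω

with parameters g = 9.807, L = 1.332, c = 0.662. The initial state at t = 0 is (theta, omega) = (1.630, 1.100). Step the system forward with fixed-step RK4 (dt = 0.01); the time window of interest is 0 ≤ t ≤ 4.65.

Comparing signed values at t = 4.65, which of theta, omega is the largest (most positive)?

t=0.000: state=(1.630, 1.100)
step 1 (dt=0.01): k1=(1.100, -8.078), k2=(1.060, -8.049), k3=(1.060, -8.049), k4=(1.020, -8.020); state += dt/6·(k1+2k2+2k3+k4)
t=0.010: state=(1.641, 1.020)
t=0.020: state=(1.650, 0.940)
t=0.030: state=(1.659, 0.860)
continuing one RK4 step at a time; state shown every 20 steps (Δt=0.2):
t=0.200: state=(1.696, -0.406)
t=0.400: state=(1.480, -1.731)
t=0.600: state=(1.019, -2.819)
t=0.800: state=(0.389, -3.349)
t=1.000: state=(-0.261, -3.003)
t=1.200: state=(-0.763, -1.934)
t=1.400: state=(-1.018, -0.603)
t=1.600: state=(-1.009, 0.657)
t=1.800: state=(-0.772, 1.657)
t=2.000: state=(-0.377, 2.202)
t=2.200: state=(0.067, 2.131)
t=2.400: state=(0.438, 1.505)
t=2.600: state=(0.650, 0.585)
t=2.800: state=(0.671, -0.351)
t=3.000: state=(0.522, -1.094)
t=3.200: state=(0.257, -1.485)
t=3.400: state=(-0.043, -1.443)
t=3.600: state=(-0.294, -1.020)
t=3.800: state=(-0.436, -0.386)
t=4.000: state=(-0.447, 0.266)
t=4.200: state=(-0.340, 0.771)
t=4.400: state=(-0.156, 1.016)
t=4.600: state=(0.046, 0.962)
t=4.650: state=(0.093, 0.905)
compare at T: theta=0.093, omega=0.905

largest component: omega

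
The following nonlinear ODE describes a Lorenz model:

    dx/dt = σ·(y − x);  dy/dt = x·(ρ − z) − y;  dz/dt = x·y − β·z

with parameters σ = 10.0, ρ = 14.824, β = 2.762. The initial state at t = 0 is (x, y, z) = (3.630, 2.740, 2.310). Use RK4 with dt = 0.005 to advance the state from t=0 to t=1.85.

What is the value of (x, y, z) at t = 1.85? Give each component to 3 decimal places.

(x, y, z) = (1.981, 2.195, 9.314)

t=0.000: state=(3.630, 2.740, 2.310)
step 1 (dt=0.005): k1=(-8.900, 42.686, 3.566), k2=(-7.610, 42.269, 3.865), k3=(-7.653, 42.307, 3.869), k4=(-6.402, 41.926, 4.167); state += dt/6·(k1+2k2+2k3+k4)
t=0.005: state=(3.592, 2.951, 2.329)
t=0.010: state=(3.566, 3.160, 2.352)
t=0.015: state=(3.551, 3.365, 2.377)
continuing one RK4 step at a time; state shown every 20 steps (Δt=0.1):
t=0.100: state=(4.578, 6.903, 3.434)
t=0.200: state=(7.814, 11.691, 7.768)
t=0.300: state=(11.090, 12.769, 16.896)
t=0.400: state=(9.815, 5.872, 21.950)
t=0.500: state=(5.247, 1.037, 18.677)
t=0.600: state=(2.209, 0.307, 14.329)
t=0.700: state=(1.095, 0.583, 10.925)
t=0.800: state=(0.920, 1.005, 8.354)
t=0.900: state=(1.192, 1.645, 6.458)
t=1.000: state=(1.862, 2.784, 5.192)
t=1.100: state=(3.139, 4.837, 4.768)
t=1.200: state=(5.377, 8.179, 6.059)
t=1.300: state=(8.528, 11.691, 10.881)
t=1.400: state=(10.485, 10.564, 18.273)
t=1.500: state=(8.416, 4.778, 20.382)
t=1.600: state=(4.774, 1.688, 17.141)
t=1.700: state=(2.620, 1.336, 13.432)
t=1.800: state=(1.961, 1.811, 10.484)
t=1.850: state=(1.981, 2.195, 9.314)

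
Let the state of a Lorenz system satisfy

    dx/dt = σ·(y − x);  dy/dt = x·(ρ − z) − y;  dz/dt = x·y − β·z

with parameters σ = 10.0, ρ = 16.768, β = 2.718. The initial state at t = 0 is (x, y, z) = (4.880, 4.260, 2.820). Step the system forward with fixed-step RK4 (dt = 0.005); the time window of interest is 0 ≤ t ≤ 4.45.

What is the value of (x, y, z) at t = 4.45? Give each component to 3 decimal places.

t=0.000: state=(4.880, 4.260, 2.820)
step 1 (dt=0.005): k1=(-6.200, 63.806, 13.124), k2=(-4.450, 63.271, 13.745), k3=(-4.507, 63.326, 13.753), k4=(-2.808, 62.841, 14.379); state += dt/6·(k1+2k2+2k3+k4)
t=0.005: state=(4.858, 4.577, 2.889)
t=0.010: state=(4.852, 4.889, 2.964)
t=0.015: state=(4.861, 5.198, 3.045)
continuing one RK4 step at a time; state shown every 40 steps (Δt=0.2):
t=0.200: state=(11.062, 14.955, 15.063)
t=0.400: state=(6.638, 0.915, 22.603)
t=0.600: state=(0.552, -0.352, 13.058)
t=0.800: state=(-0.116, -0.228, 7.578)
t=1.000: state=(-0.431, -0.702, 4.419)
t=1.200: state=(-1.650, -2.813, 2.834)
t=1.400: state=(-6.670, -10.947, 6.056)
t=1.600: state=(-11.768, -8.334, 25.187)
t=1.800: state=(-2.081, 0.666, 17.013)
t=2.000: state=(0.091, 0.367, 9.833)
t=2.200: state=(0.541, 0.853, 5.740)
t=2.400: state=(1.887, 3.146, 3.690)
t=2.600: state=(7.097, 11.344, 7.228)
t=2.800: state=(11.200, 7.450, 24.855)
t=3.000: state=(2.153, -0.276, 16.567)
t=3.200: state=(0.347, 0.239, 9.609)
t=3.400: state=(0.578, 0.893, 5.616)
t=3.600: state=(1.999, 3.336, 3.661)
t=3.800: state=(7.465, 11.821, 7.776)
t=4.000: state=(10.857, 6.622, 24.939)
t=4.200: state=(1.955, -0.266, 16.181)
t=4.400: state=(0.341, 0.260, 9.389)
t=4.450: state=(0.333, 0.376, 8.201)

(x, y, z) = (0.333, 0.376, 8.201)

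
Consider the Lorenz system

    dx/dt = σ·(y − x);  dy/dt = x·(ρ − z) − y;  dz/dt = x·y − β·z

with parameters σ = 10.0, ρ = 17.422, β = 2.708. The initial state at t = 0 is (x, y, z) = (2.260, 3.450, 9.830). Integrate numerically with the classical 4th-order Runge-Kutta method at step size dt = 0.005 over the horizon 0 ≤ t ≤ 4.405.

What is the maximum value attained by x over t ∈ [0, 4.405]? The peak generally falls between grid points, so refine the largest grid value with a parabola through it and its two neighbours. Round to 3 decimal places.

max x = 10.551

t=0.000: state=(2.260, 3.450, 9.830)
step 1 (dt=0.005): k1=(11.900, 13.708, -18.823), k2=(11.945, 14.007, -18.514), k3=(11.952, 14.006, -18.514), k4=(12.003, 14.306, -18.203); state += dt/6·(k1+2k2+2k3+k4)
t=0.005: state=(2.320, 3.520, 9.737)
t=0.010: state=(2.380, 3.593, 9.648)
t=0.015: state=(2.441, 3.669, 9.562)
continuing one RK4 step at a time; state shown every 40 steps (Δt=0.2):
t=0.200: state=(5.966, 8.773, 9.633)
t=0.400: state=(10.532, 10.118, 21.174)
t=0.600: state=(4.847, 2.137, 18.762)
t=0.800: state=(2.743, 2.975, 12.034)
t=1.000: state=(5.021, 7.106, 9.913)
t=1.200: state=(9.782, 11.076, 18.038)
t=1.400: state=(6.497, 3.519, 20.240)
t=1.600: state=(3.322, 3.128, 13.654)
t=1.800: state=(4.883, 6.571, 10.843)
t=2.000: state=(9.062, 10.588, 16.776)
t=2.200: state=(7.183, 4.603, 20.337)
t=2.400: state=(3.915, 3.523, 14.559)
t=2.600: state=(5.107, 6.571, 11.772)
t=2.800: state=(8.667, 9.956, 16.651)
t=3.000: state=(7.255, 5.131, 19.863)
t=3.200: state=(4.391, 4.010, 14.938)
t=3.400: state=(5.478, 6.810, 12.598)
t=3.600: state=(8.447, 9.356, 16.971)
t=3.800: state=(7.061, 5.312, 19.233)
t=4.000: state=(4.761, 4.511, 15.024)
t=4.200: state=(5.892, 7.121, 13.350)
t=4.400: state=(8.267, 8.772, 17.370)
t=4.405: state=(8.291, 8.727, 17.496)
largest grid value and its neighbours: x(0.385)=10.54354, x(0.390)=10.55108, x(0.395)=10.54737
parabola through these three points peaks at t≈0.391 with x≈10.55124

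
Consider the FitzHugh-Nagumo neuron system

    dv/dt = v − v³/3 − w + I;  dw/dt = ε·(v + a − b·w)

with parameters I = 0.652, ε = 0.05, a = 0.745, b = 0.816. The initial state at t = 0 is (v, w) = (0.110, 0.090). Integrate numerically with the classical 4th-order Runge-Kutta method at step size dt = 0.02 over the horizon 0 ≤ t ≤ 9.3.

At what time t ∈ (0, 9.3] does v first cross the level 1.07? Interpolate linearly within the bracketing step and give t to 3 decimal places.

t = 0.977

t=0.000: state=(0.110, 0.090)
step 1 (dt=0.02): k1=(0.672, 0.039), k2=(0.678, 0.039), k3=(0.678, 0.039), k4=(0.684, 0.040); state += dt/6·(k1+2k2+2k3+k4)
t=0.020: state=(0.124, 0.091)
t=0.040: state=(0.137, 0.092)
t=0.060: state=(0.151, 0.092)
continuing one RK4 step at a time; state shown every 25 steps (Δt=0.5):
t=0.500: state=(0.531, 0.114)
t=0.960: state=(1.050, 0.147)
next step: t=0.980: state=(1.074, 0.149) — v has crossed 1.07
linear interpolation between t=0.960 (1.05019) and t=0.980 (1.07353) → t≈0.977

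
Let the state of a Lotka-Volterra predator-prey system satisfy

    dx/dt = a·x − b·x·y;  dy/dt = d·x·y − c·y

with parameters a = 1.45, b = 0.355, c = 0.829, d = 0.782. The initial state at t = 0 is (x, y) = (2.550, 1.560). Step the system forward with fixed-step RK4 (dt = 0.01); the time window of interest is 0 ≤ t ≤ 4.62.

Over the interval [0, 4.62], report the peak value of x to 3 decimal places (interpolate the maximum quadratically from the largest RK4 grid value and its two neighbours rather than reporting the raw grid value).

t=0.000: state=(2.550, 1.560)
step 1 (dt=0.01): k1=(2.285, 1.818), k2=(2.287, 1.842), k3=(2.287, 1.842), k4=(2.289, 1.867); state += dt/6·(k1+2k2+2k3+k4)
t=0.010: state=(2.573, 1.578)
t=0.020: state=(2.596, 1.597)
t=0.030: state=(2.619, 1.617)
continuing one RK4 step at a time; state shown every 20 steps (Δt=0.2):
t=0.200: state=(3.003, 2.041)
t=0.400: state=(3.382, 2.854)
t=0.600: state=(3.534, 4.170)
t=0.800: state=(3.295, 6.062)
t=1.000: state=(2.652, 8.210)
t=1.200: state=(1.855, 9.893)
t=1.400: state=(1.190, 10.604)
t=1.600: state=(0.751, 10.427)
t=1.800: state=(0.490, 9.716)
t=2.000: state=(0.339, 8.773)
t=2.200: state=(0.252, 7.780)
t=2.400: state=(0.201, 6.826)
t=2.600: state=(0.170, 5.952)
t=2.800: state=(0.153, 5.171)
t=3.000: state=(0.146, 4.484)
t=3.200: state=(0.145, 3.886)
t=3.400: state=(0.150, 3.369)
t=3.600: state=(0.160, 2.924)
t=3.800: state=(0.176, 2.543)
t=4.000: state=(0.199, 2.218)
t=4.200: state=(0.229, 1.943)
t=4.400: state=(0.269, 1.711)
t=4.600: state=(0.321, 1.518)
t=4.620: state=(0.327, 1.501)
largest grid value and its neighbours: x(0.580)=3.53448, x(0.590)=3.53490, x(0.600)=3.53432
parabola through these three points peaks at t≈0.589 with x≈3.53490

max x = 3.535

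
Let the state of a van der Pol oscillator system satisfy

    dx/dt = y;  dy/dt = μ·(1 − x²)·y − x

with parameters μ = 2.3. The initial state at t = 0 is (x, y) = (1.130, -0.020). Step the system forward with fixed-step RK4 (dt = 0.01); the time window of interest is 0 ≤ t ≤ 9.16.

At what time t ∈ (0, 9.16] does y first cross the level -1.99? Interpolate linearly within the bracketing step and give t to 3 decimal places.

t = 1.202

t=0.000: state=(1.130, -0.020)
step 1 (dt=0.01): k1=(-0.020, -1.117), k2=(-0.026, -1.114), k3=(-0.026, -1.114), k4=(-0.031, -1.110); state += dt/6·(k1+2k2+2k3+k4)
t=0.010: state=(1.130, -0.031)
t=0.020: state=(1.129, -0.042)
t=0.030: state=(1.129, -0.053)
continuing one RK4 step at a time; state shown every 50 steps (Δt=0.5):
t=0.500: state=(0.992, -0.520)
t=1.000: state=(0.571, -1.290)
t=1.200: state=(0.250, -1.981)
next step: t=1.210: state=(0.230, -2.027) — y has crossed -1.99
linear interpolation between t=1.200 (-1.98142) and t=1.210 (-2.02726) → t≈1.202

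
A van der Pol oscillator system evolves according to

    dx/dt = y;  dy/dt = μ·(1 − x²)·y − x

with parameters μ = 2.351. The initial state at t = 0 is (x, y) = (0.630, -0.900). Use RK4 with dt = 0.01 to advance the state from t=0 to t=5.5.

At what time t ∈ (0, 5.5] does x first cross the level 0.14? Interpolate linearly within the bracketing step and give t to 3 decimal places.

t=0.000: state=(0.630, -0.900)
step 1 (dt=0.01): k1=(-0.900, -1.906), k2=(-0.910, -1.927), k3=(-0.910, -1.927), k4=(-0.919, -1.949); state += dt/6·(k1+2k2+2k3+k4)
t=0.010: state=(0.621, -0.919)
t=0.020: state=(0.612, -0.939)
t=0.030: state=(0.602, -0.959)
continuing one RK4 step at a time; state shown every 20 steps (Δt=0.2):
t=0.200: state=(0.405, -1.390)
t=0.350: state=(0.156, -1.970)
next step: t=0.360: state=(0.136, -2.017) — x has crossed 0.14
linear interpolation between t=0.350 (0.15598) and t=0.360 (0.13605) → t≈0.358

t = 0.358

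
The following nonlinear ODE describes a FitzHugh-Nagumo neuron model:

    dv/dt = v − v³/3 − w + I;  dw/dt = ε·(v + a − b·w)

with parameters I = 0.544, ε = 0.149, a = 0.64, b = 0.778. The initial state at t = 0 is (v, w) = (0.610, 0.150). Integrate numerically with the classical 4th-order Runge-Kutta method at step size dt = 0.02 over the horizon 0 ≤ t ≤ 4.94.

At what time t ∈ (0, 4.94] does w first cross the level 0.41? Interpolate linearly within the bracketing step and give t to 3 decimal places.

t = 1.120

t=0.000: state=(0.610, 0.150)
step 1 (dt=0.02): k1=(0.928, 0.169), k2=(0.932, 0.170), k3=(0.932, 0.170), k4=(0.936, 0.171); state += dt/6·(k1+2k2+2k3+k4)
t=0.020: state=(0.629, 0.153)
t=0.040: state=(0.647, 0.157)
t=0.060: state=(0.666, 0.160)
continuing one RK4 step at a time; state shown every 10 steps (Δt=0.2):
t=0.200: state=(0.802, 0.186)
t=0.400: state=(1.001, 0.227)
t=0.600: state=(1.190, 0.273)
t=0.800: state=(1.356, 0.324)
t=1.000: state=(1.486, 0.377)
t=1.100: state=(1.538, 0.404)
next step: t=1.120: state=(1.547, 0.410) — w has crossed 0.41
linear interpolation between t=1.100 (0.40445) and t=1.120 (0.41001) → t≈1.120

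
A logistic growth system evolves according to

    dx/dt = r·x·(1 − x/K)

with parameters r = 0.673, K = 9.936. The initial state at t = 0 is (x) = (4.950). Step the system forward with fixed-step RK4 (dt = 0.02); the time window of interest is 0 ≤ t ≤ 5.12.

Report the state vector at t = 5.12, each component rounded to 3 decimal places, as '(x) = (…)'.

t=0.000: state=(4.950)
step 1 (dt=0.02): k1=(1.672), k2=(1.672), k3=(1.672), k4=(1.672); state += dt/6·(k1+2k2+2k3+k4)
t=0.020: state=(4.983)
t=0.040: state=(5.017)
t=0.060: state=(5.050)
continuing one RK4 step at a time; state shown every 10 steps (Δt=0.2):
t=0.200: state=(5.284)
t=0.400: state=(5.615)
t=0.600: state=(5.940)
t=0.800: state=(6.257)
t=1.000: state=(6.563)
t=1.200: state=(6.856)
t=1.400: state=(7.135)
t=1.600: state=(7.397)
t=1.800: state=(7.643)
t=2.000: state=(7.872)
t=2.200: state=(8.084)
t=2.400: state=(8.278)
t=2.600: state=(8.456)
t=2.800: state=(8.617)
t=3.000: state=(8.764)
t=3.200: state=(8.896)
t=3.400: state=(9.015)
t=3.600: state=(9.121)
t=3.800: state=(9.216)
t=4.000: state=(9.301)
t=4.200: state=(9.377)
t=4.400: state=(9.444)
t=4.600: state=(9.503)
t=4.800: state=(9.555)
t=5.000: state=(9.602)
t=5.120: state=(9.627)

(x) = (9.627)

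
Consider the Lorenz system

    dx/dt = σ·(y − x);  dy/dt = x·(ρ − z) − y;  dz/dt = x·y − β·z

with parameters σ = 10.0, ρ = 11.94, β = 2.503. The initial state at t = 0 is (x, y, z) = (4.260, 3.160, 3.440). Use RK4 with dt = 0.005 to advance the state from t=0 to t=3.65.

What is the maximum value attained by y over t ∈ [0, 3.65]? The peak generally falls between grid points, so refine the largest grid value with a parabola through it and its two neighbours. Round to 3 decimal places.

t=0.000: state=(4.260, 3.160, 3.440)
step 1 (dt=0.005): k1=(-11.000, 33.050, 4.851), k2=(-9.899, 32.682, 5.084), k3=(-9.935, 32.704, 5.087), k4=(-8.868, 32.357, 5.319); state += dt/6·(k1+2k2+2k3+k4)
t=0.005: state=(4.210, 3.323, 3.465)
t=0.010: state=(4.171, 3.484, 3.493)
t=0.015: state=(4.141, 3.641, 3.523)
continuing one RK4 step at a time; state shown every 40 steps (Δt=0.2):
t=0.200: state=(6.620, 8.819, 7.302)
t=0.400: state=(8.263, 6.746, 15.776)
t=0.600: state=(3.726, 1.958, 13.081)
t=0.800: state=(2.150, 2.108, 8.688)
t=1.000: state=(2.965, 3.796, 6.401)
t=1.200: state=(5.469, 7.046, 7.600)
t=1.400: state=(7.589, 7.492, 13.201)
t=1.600: state=(5.169, 3.602, 13.531)
t=1.800: state=(3.276, 2.992, 10.085)
t=2.000: state=(3.706, 4.348, 8.029)
t=2.200: state=(5.561, 6.627, 8.998)
t=2.400: state=(6.788, 6.639, 12.542)
t=2.600: state=(5.227, 4.222, 12.701)
t=2.800: state=(3.958, 3.770, 10.335)
t=3.000: state=(4.363, 4.894, 9.011)
t=3.200: state=(5.702, 6.351, 10.066)
t=3.400: state=(6.198, 5.939, 12.211)
t=3.600: state=(5.091, 4.479, 11.951)
t=3.650: state=(4.810, 4.303, 11.563)
largest grid value and its neighbours: y(0.270)=9.71224, y(0.275)=9.71298, y(0.280)=9.70369
parabola through these three points peaks at t≈0.273 with y≈9.71389

max y = 9.714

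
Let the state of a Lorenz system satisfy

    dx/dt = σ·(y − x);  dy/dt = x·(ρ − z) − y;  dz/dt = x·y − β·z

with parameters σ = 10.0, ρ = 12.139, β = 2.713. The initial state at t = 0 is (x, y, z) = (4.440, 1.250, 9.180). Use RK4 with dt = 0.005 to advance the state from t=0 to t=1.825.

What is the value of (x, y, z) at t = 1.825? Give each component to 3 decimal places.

t=0.000: state=(4.440, 1.250, 9.180)
step 1 (dt=0.005): k1=(-31.900, 11.888, -19.355), k2=(-30.805, 11.833, -19.194), k3=(-30.834, 11.840, -19.192), k4=(-29.766, 11.784, -19.034); state += dt/6·(k1+2k2+2k3+k4)
t=0.005: state=(4.286, 1.309, 9.084)
t=0.010: state=(4.142, 1.368, 8.990)
t=0.015: state=(4.008, 1.426, 8.897)
continuing one RK4 step at a time; state shown every 20 steps (Δt=0.1):
t=0.100: state=(2.836, 2.356, 7.531)
t=0.200: state=(2.948, 3.522, 6.467)
t=0.300: state=(3.856, 5.069, 6.207)
t=0.400: state=(5.321, 6.989, 7.185)
t=0.500: state=(6.993, 8.505, 9.778)
t=0.600: state=(7.936, 8.125, 13.116)
t=0.700: state=(7.268, 5.862, 14.757)
t=0.800: state=(5.579, 3.852, 13.924)
t=0.900: state=(4.144, 3.077, 12.025)
t=1.000: state=(3.468, 3.160, 10.169)
t=1.100: state=(3.467, 3.746, 8.780)
t=1.200: state=(3.984, 4.722, 8.067)
t=1.300: state=(4.906, 5.983, 8.244)
t=1.400: state=(6.039, 7.150, 9.485)
t=1.500: state=(6.929, 7.489, 11.494)
t=1.600: state=(7.005, 6.584, 13.151)
t=1.700: state=(6.207, 5.150, 13.425)
t=1.800: state=(5.143, 4.175, 12.506)
t=1.825: state=(4.913, 4.046, 12.185)

(x, y, z) = (4.913, 4.046, 12.185)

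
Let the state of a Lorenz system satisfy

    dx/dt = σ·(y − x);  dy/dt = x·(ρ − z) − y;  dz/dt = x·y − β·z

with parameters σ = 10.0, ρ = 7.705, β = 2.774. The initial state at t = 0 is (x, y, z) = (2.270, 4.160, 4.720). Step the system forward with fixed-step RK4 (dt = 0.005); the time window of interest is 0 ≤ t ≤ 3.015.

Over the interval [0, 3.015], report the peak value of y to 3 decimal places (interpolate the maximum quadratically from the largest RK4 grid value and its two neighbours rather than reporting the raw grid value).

max y = 5.591

t=0.000: state=(2.270, 4.160, 4.720)
step 1 (dt=0.005): k1=(18.900, 2.616, -3.650), k2=(18.493, 2.772, -3.413), k3=(18.507, 2.767, -3.418), k4=(18.113, 2.919, -3.185); state += dt/6·(k1+2k2+2k3+k4)
t=0.005: state=(2.363, 4.174, 4.703)
t=0.010: state=(2.451, 4.189, 4.688)
t=0.015: state=(2.536, 4.206, 4.676)
continuing one RK4 step at a time; state shown every 20 steps (Δt=0.1):
t=0.100: state=(3.623, 4.637, 4.747)
t=0.200: state=(4.488, 5.233, 5.375)
t=0.300: state=(5.106, 5.576, 6.373)
t=0.400: state=(5.381, 5.444, 7.390)
t=0.500: state=(5.236, 4.902, 8.017)
t=0.600: state=(4.782, 4.251, 8.072)
t=0.700: state=(4.254, 3.761, 7.682)
t=0.800: state=(3.842, 3.522, 7.092)
t=0.900: state=(3.625, 3.510, 6.508)
t=1.000: state=(3.604, 3.670, 6.057)
t=1.100: state=(3.742, 3.946, 5.808)
t=1.200: state=(3.992, 4.278, 5.792)
t=1.300: state=(4.291, 4.589, 6.000)
t=1.400: state=(4.563, 4.796, 6.372)
t=1.500: state=(4.733, 4.834, 6.796)
t=1.600: state=(4.756, 4.702, 7.134)
t=1.700: state=(4.638, 4.467, 7.289)
t=1.800: state=(4.439, 4.225, 7.242)
t=1.900: state=(4.235, 4.051, 7.048)
t=2.000: state=(4.085, 3.975, 6.792)
t=2.100: state=(4.019, 3.997, 6.551)
t=2.200: state=(4.038, 4.094, 6.384)
t=2.300: state=(4.123, 4.232, 6.321)
t=2.400: state=(4.246, 4.375, 6.364)
t=2.500: state=(4.370, 4.484, 6.493)
t=2.600: state=(4.463, 4.531, 6.664)
t=2.700: state=(4.501, 4.509, 6.823)
t=2.800: state=(4.480, 4.432, 6.925)
t=2.900: state=(4.413, 4.332, 6.949)
t=3.000: state=(4.328, 4.243, 6.900)
t=3.015: state=(4.315, 4.232, 6.888)
largest grid value and its neighbours: y(0.320)=5.59033, y(0.325)=5.59071, y(0.330)=5.58979
parabola through these three points peaks at t≈0.324 with y≈5.59074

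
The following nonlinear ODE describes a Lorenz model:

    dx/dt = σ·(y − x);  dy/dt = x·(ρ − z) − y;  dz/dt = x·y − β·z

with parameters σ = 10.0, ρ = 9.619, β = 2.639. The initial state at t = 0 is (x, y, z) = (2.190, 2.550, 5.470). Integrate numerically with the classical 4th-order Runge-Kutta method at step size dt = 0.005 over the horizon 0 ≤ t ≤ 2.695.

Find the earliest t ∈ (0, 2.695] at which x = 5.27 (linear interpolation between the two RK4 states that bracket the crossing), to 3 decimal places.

t=0.000: state=(2.190, 2.550, 5.470)
step 1 (dt=0.005): k1=(3.600, 6.536, -8.851), k2=(3.673, 6.606, -8.734), k3=(3.673, 6.606, -8.733), k4=(3.747, 6.676, -8.616); state += dt/6·(k1+2k2+2k3+k4)
t=0.005: state=(2.208, 2.583, 5.426)
t=0.010: state=(2.227, 2.617, 5.384)
t=0.015: state=(2.247, 2.651, 5.343)
continuing one RK4 step at a time; state shown every 20 steps (Δt=0.1):
t=0.100: state=(2.697, 3.351, 4.833)
t=0.200: state=(3.503, 4.460, 4.780)
t=0.300: state=(4.588, 5.774, 5.511)
t=0.355: state=(5.249, 6.444, 6.314)
next step: t=0.360: state=(5.308, 6.497, 6.401) — x has crossed 5.27
linear interpolation between t=0.355 (5.24851) and t=0.360 (5.30813) → t≈0.357

t = 0.357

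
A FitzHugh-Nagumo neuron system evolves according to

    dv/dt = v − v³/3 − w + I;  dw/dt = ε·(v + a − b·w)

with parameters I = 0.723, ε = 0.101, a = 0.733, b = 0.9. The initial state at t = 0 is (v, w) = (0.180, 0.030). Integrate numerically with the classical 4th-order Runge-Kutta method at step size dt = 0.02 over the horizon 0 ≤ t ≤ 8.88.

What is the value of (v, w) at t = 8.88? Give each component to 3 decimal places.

t=0.000: state=(0.180, 0.030)
step 1 (dt=0.02): k1=(0.871, 0.089), k2=(0.879, 0.090), k3=(0.879, 0.090), k4=(0.886, 0.091); state += dt/6·(k1+2k2+2k3+k4)
t=0.020: state=(0.198, 0.032)
t=0.040: state=(0.215, 0.034)
t=0.060: state=(0.234, 0.036)
continuing one RK4 step at a time; state shown every 25 steps (Δt=0.5):
t=0.500: state=(0.710, 0.086)
t=1.000: state=(1.325, 0.169)
t=1.500: state=(1.721, 0.274)
t=2.000: state=(1.845, 0.387)
t=2.500: state=(1.851, 0.498)
t=3.000: state=(1.822, 0.603)
t=3.500: state=(1.782, 0.701)
t=4.000: state=(1.740, 0.793)
t=4.500: state=(1.697, 0.879)
t=5.000: state=(1.653, 0.958)
t=5.500: state=(1.609, 1.033)
t=6.000: state=(1.564, 1.101)
t=6.500: state=(1.519, 1.165)
t=7.000: state=(1.473, 1.223)
t=7.500: state=(1.427, 1.276)
t=8.000: state=(1.379, 1.325)
t=8.500: state=(1.330, 1.369)
t=8.880: state=(1.291, 1.400)

(v, w) = (1.291, 1.400)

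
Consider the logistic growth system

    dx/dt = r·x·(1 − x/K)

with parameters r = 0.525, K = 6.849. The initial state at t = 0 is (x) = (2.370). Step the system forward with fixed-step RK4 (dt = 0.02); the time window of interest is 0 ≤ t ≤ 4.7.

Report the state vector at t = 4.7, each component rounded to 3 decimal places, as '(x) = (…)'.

t=0.000: state=(2.370)
step 1 (dt=0.02): k1=(0.814), k2=(0.815), k3=(0.815), k4=(0.816); state += dt/6·(k1+2k2+2k3+k4)
t=0.020: state=(2.386)
t=0.040: state=(2.403)
t=0.060: state=(2.419)
continuing one RK4 step at a time; state shown every 10 steps (Δt=0.2):
t=0.200: state=(2.535)
t=0.400: state=(2.705)
t=0.600: state=(2.879)
t=0.800: state=(3.055)
t=1.000: state=(3.234)
t=1.200: state=(3.413)
t=1.400: state=(3.593)
t=1.600: state=(3.772)
t=1.800: state=(3.949)
t=2.000: state=(4.123)
t=2.200: state=(4.293)
t=2.400: state=(4.459)
t=2.600: state=(4.619)
t=2.800: state=(4.774)
t=3.000: state=(4.923)
t=3.200: state=(5.065)
t=3.400: state=(5.200)
t=3.600: state=(5.328)
t=3.800: state=(5.448)
t=4.000: state=(5.562)
t=4.200: state=(5.668)
t=4.400: state=(5.767)
t=4.600: state=(5.859)
t=4.700: state=(5.903)

(x) = (5.903)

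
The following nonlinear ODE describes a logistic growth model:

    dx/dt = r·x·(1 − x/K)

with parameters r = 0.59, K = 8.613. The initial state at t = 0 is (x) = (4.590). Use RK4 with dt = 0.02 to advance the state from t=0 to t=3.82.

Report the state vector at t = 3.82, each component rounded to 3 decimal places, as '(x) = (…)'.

(x) = (7.887)

t=0.000: state=(4.590)
step 1 (dt=0.02): k1=(1.265), k2=(1.264), k3=(1.264), k4=(1.264); state += dt/6·(k1+2k2+2k3+k4)
t=0.020: state=(4.615)
t=0.040: state=(4.641)
t=0.060: state=(4.666)
continuing one RK4 step at a time; state shown every 10 steps (Δt=0.2):
t=0.200: state=(4.842)
t=0.400: state=(5.090)
t=0.600: state=(5.333)
t=0.800: state=(5.569)
t=1.000: state=(5.797)
t=1.200: state=(6.016)
t=1.400: state=(6.225)
t=1.600: state=(6.423)
t=1.800: state=(6.610)
t=2.000: state=(6.786)
t=2.200: state=(6.950)
t=2.400: state=(7.102)
t=2.600: state=(7.244)
t=2.800: state=(7.374)
t=3.000: state=(7.494)
t=3.200: state=(7.604)
t=3.400: state=(7.705)
t=3.600: state=(7.796)
t=3.800: state=(7.879)
t=3.820: state=(7.887)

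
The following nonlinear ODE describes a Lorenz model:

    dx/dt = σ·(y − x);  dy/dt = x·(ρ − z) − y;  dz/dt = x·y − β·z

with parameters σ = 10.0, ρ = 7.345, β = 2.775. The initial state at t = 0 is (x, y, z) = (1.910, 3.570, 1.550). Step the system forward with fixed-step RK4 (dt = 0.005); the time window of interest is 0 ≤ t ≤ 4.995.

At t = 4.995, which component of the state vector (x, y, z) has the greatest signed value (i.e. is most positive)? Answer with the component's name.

largest component: z

t=0.000: state=(1.910, 3.570, 1.550)
step 1 (dt=0.005): k1=(16.600, 7.498, 2.517), k2=(16.372, 7.708, 2.685), k3=(16.383, 7.703, 2.683), k4=(16.166, 7.908, 2.849); state += dt/6·(k1+2k2+2k3+k4)
t=0.005: state=(1.992, 3.609, 1.563)
t=0.010: state=(2.072, 3.649, 1.578)
t=0.015: state=(2.150, 3.691, 1.595)
continuing one RK4 step at a time; state shown every 40 steps (Δt=0.2):
t=0.200: state=(4.624, 5.913, 3.488)
t=0.400: state=(6.345, 6.427, 7.835)
t=0.600: state=(4.866, 3.700, 8.925)
t=0.800: state=(3.083, 2.581, 6.836)
t=1.000: state=(2.756, 2.870, 5.071)
t=1.200: state=(3.364, 3.824, 4.478)
t=1.400: state=(4.416, 4.934, 5.273)
t=1.600: state=(5.063, 5.114, 6.862)
t=1.800: state=(4.627, 4.227, 7.452)
t=2.000: state=(3.878, 3.603, 6.748)
t=2.200: state=(3.633, 3.658, 5.907)
t=2.400: state=(3.897, 4.108, 5.628)
t=2.600: state=(4.340, 4.533, 6.006)
t=2.800: state=(4.543, 4.538, 6.598)
t=3.000: state=(4.357, 4.206, 6.781)
t=3.200: state=(4.071, 3.963, 6.502)
t=3.400: state=(3.978, 3.992, 6.162)
t=3.600: state=(4.096, 4.186, 6.069)
t=3.800: state=(4.270, 4.340, 6.241)
t=4.000: state=(4.332, 4.322, 6.462)
t=4.200: state=(4.251, 4.192, 6.514)
t=4.400: state=(4.142, 4.102, 6.397)
t=4.600: state=(4.112, 4.121, 6.266)
t=4.800: state=(4.164, 4.200, 6.240)
t=4.995: state=(4.230, 4.255, 6.312)
compare at T: x=4.230, y=4.255, z=6.312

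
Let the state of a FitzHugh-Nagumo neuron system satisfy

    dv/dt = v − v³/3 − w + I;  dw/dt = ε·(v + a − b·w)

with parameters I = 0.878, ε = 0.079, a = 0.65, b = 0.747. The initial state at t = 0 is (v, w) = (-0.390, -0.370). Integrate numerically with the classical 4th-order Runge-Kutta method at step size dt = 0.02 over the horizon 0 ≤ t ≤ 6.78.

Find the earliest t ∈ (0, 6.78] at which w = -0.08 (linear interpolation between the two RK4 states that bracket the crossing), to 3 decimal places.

t=0.000: state=(-0.390, -0.370)
step 1 (dt=0.02): k1=(0.878, 0.042), k2=(0.885, 0.043), k3=(0.885, 0.043), k4=(0.892, 0.044); state += dt/6·(k1+2k2+2k3+k4)
t=0.020: state=(-0.372, -0.369)
t=0.040: state=(-0.354, -0.368)
t=0.060: state=(-0.336, -0.367)
continuing one RK4 step at a time; state shown every 25 steps (Δt=0.5):
t=0.500: state=(0.162, -0.339)
t=1.000: state=(0.990, -0.282)
t=1.500: state=(1.754, -0.194)
t=2.000: state=(2.030, -0.088)
t=2.020: state=(2.034, -0.084)
next step: t=2.040: state=(2.037, -0.079) — w has crossed -0.08
linear interpolation between t=2.020 (-0.08366) and t=2.040 (-0.07932) → t≈2.037

t = 2.037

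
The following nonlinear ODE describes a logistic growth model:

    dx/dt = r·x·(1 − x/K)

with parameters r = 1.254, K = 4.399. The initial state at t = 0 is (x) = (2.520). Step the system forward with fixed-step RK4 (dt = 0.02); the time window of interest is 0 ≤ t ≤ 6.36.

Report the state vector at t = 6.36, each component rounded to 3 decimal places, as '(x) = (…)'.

(x) = (4.398)

t=0.000: state=(2.520)
step 1 (dt=0.02): k1=(1.350), k2=(1.347), k3=(1.347), k4=(1.345); state += dt/6·(k1+2k2+2k3+k4)
t=0.020: state=(2.547)
t=0.040: state=(2.574)
t=0.060: state=(2.601)
continuing one RK4 step at a time; state shown every 25 steps (Δt=0.5):
t=0.500: state=(3.146)
t=1.000: state=(3.627)
t=1.500: state=(3.950)
t=2.000: state=(4.147)
t=2.500: state=(4.261)
t=3.000: state=(4.324)
t=3.500: state=(4.359)
t=4.000: state=(4.377)
t=4.500: state=(4.387)
t=5.000: state=(4.393)
t=5.500: state=(4.396)
t=6.000: state=(4.397)
t=6.360: state=(4.398)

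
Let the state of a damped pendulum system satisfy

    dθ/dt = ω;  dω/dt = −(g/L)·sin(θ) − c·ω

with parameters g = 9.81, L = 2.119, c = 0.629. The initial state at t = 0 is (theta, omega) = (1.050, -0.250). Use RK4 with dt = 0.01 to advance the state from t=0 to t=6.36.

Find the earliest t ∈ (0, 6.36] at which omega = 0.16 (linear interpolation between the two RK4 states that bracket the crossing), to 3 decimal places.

t=0.000: state=(1.050, -0.250)
step 1 (dt=0.01): k1=(-0.250, -3.859), k2=(-0.269, -3.844), k3=(-0.269, -3.843), k4=(-0.288, -3.828); state += dt/6·(k1+2k2+2k3+k4)
t=0.010: state=(1.047, -0.288)
t=0.020: state=(1.044, -0.327)
t=0.030: state=(1.041, -0.364)
continuing one RK4 step at a time; state shown every 25 steps (Δt=0.25):
t=0.250: state=(0.876, -1.101)
t=0.500: state=(0.526, -1.633)
t=0.750: state=(0.097, -1.717)
t=1.000: state=(-0.294, -1.349)
t=1.250: state=(-0.554, -0.697)
t=1.500: state=(-0.638, 0.019)
t=1.550: state=(-0.633, 0.154)
next step: t=1.560: state=(-0.632, 0.181) — omega has crossed 0.16
linear interpolation between t=1.550 (0.15424) and t=1.560 (0.18056) → t≈1.552

t = 1.552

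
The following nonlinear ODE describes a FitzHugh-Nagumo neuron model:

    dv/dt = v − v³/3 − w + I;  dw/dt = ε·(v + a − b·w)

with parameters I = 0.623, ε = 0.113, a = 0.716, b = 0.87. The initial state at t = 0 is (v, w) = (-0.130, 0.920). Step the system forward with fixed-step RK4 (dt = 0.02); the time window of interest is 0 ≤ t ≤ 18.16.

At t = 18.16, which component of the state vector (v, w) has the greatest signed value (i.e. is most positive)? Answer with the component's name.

t=0.000: state=(-0.130, 0.920)
step 1 (dt=0.02): k1=(-0.426, -0.024), k2=(-0.430, -0.025), k3=(-0.430, -0.025), k4=(-0.434, -0.025); state += dt/6·(k1+2k2+2k3+k4)
t=0.020: state=(-0.139, 0.920)
t=0.040: state=(-0.147, 0.919)
t=0.060: state=(-0.156, 0.918)
continuing one RK4 step at a time; state shown every 50 steps (Δt=1):
t=1.000: state=(-0.784, 0.865)
t=2.000: state=(-1.532, 0.732)
t=3.000: state=(-1.701, 0.562)
t=4.000: state=(-1.654, 0.406)
t=5.000: state=(-1.576, 0.271)
t=6.000: state=(-1.494, 0.158)
t=7.000: state=(-1.410, 0.064)
t=8.000: state=(-1.325, -0.012)
t=9.000: state=(-1.238, -0.072)
t=10.000: state=(-1.146, -0.117)
t=11.000: state=(-1.046, -0.146)
t=12.000: state=(-0.933, -0.162)
t=13.000: state=(-0.794, -0.163)
t=14.000: state=(-0.600, -0.146)
t=15.000: state=(-0.266, -0.104)
t=16.000: state=(0.466, -0.011)
t=17.000: state=(1.566, 0.180)
t=18.000: state=(1.825, 0.430)
t=18.160: state=(1.821, 0.468)
compare at T: v=1.821, w=0.468

largest component: v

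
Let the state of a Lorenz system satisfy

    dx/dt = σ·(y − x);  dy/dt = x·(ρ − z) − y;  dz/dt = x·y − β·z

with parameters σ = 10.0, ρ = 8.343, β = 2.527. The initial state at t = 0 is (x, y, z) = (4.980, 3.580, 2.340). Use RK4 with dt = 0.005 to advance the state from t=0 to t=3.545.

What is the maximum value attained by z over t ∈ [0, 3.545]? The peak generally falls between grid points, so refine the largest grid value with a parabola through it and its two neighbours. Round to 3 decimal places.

max z = 10.407

t=0.000: state=(4.980, 3.580, 2.340)
step 1 (dt=0.005): k1=(-14.000, 26.315, 11.915), k2=(-12.992, 25.892, 12.040), k3=(-13.028, 25.906, 12.043), k4=(-12.053, 25.498, 12.166); state += dt/6·(k1+2k2+2k3+k4)
t=0.005: state=(4.915, 3.710, 2.400)
t=0.010: state=(4.859, 3.835, 2.462)
t=0.015: state=(4.812, 3.957, 2.524)
continuing one RK4 step at a time; state shown every 40 steps (Δt=0.2):
t=0.200: state=(5.874, 6.873, 6.000)
t=0.400: state=(6.272, 5.457, 10.193)
t=0.600: state=(3.917, 2.845, 9.264)
t=0.800: state=(2.689, 2.496, 6.825)
t=1.000: state=(2.884, 3.225, 5.321)
t=1.200: state=(3.920, 4.573, 5.319)
t=1.400: state=(5.150, 5.592, 7.018)
t=1.600: state=(5.239, 4.883, 8.713)
t=1.800: state=(4.210, 3.697, 8.363)
t=2.000: state=(3.560, 3.444, 7.119)
t=2.200: state=(3.695, 3.917, 6.350)
t=2.400: state=(4.299, 4.633, 6.546)
t=2.600: state=(4.798, 4.910, 7.457)
t=2.800: state=(4.674, 4.467, 8.038)
t=3.000: state=(4.192, 3.975, 7.744)
t=3.200: state=(3.944, 3.922, 7.141)
t=3.400: state=(4.079, 4.217, 6.855)
t=3.545: state=(4.307, 4.468, 6.972)
largest grid value and its neighbours: z(0.445)=10.40359, z(0.450)=10.40684, z(0.455)=10.40634
parabola through these three points peaks at t≈0.452 with z≈10.40709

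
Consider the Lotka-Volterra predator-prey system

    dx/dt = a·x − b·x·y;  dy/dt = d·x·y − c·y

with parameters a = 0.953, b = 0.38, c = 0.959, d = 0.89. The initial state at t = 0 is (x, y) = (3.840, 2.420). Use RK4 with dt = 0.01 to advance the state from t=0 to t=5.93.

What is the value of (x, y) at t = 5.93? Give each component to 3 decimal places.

(x, y) = (0.840, 0.290)

t=0.000: state=(3.840, 2.420)
step 1 (dt=0.01): k1=(0.128, 5.950), k2=(0.085, 6.024), k3=(0.084, 6.025), k4=(0.040, 6.100); state += dt/6·(k1+2k2+2k3+k4)
t=0.010: state=(3.841, 2.480)
t=0.020: state=(3.841, 2.542)
t=0.030: state=(3.840, 2.605)
continuing one RK4 step at a time; state shown every 20 steps (Δt=0.2):
t=0.200: state=(3.666, 3.921)
t=0.400: state=(3.057, 5.923)
t=0.600: state=(2.188, 7.808)
t=0.800: state=(1.397, 8.839)
t=1.000: state=(0.857, 8.883)
t=1.200: state=(0.539, 8.281)
t=1.400: state=(0.359, 7.393)
t=1.600: state=(0.257, 6.441)
t=1.800: state=(0.197, 5.533)
t=2.000: state=(0.162, 4.715)
t=2.200: state=(0.141, 3.997)
t=2.400: state=(0.129, 3.379)
t=2.600: state=(0.123, 2.853)
t=2.800: state=(0.122, 2.406)
t=3.000: state=(0.125, 2.030)
t=3.200: state=(0.131, 1.714)
t=3.400: state=(0.140, 1.450)
t=3.600: state=(0.153, 1.228)
t=3.800: state=(0.170, 1.044)
t=4.000: state=(0.192, 0.890)
t=4.200: state=(0.218, 0.762)
t=4.400: state=(0.250, 0.655)
t=4.600: state=(0.288, 0.567)
t=4.800: state=(0.335, 0.495)
t=5.000: state=(0.392, 0.436)
t=5.200: state=(0.459, 0.388)
t=5.400: state=(0.540, 0.350)
t=5.600: state=(0.637, 0.321)
t=5.800: state=(0.753, 0.300)
t=5.930: state=(0.840, 0.290)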